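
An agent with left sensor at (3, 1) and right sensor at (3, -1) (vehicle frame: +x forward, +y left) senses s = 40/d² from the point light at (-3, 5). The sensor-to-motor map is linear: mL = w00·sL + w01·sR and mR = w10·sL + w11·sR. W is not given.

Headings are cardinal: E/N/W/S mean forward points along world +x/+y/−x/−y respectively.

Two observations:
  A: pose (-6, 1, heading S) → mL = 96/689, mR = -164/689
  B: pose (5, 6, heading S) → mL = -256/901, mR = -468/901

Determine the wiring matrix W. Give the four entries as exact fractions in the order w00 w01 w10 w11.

1 -1 1/2 -1

obs A: pose=(-6,1,S) → sL=40/53, sR=8/13, mL=96/689, mR=-164/689
obs B: pose=(5,6,S) → sL=8/17, sR=40/53, mL=-256/901, mR=-468/901
sensor matrix S = [[40/53, 8/13], [8/17, 40/53]]; det S = 173824/620789
solve [mL_A; mL_B] = S·[w00; w01] and [mR_A; mR_B] = S·[w10; w11]:
  w00 = 1, w01 = -1, w10 = 1/2, w11 = -1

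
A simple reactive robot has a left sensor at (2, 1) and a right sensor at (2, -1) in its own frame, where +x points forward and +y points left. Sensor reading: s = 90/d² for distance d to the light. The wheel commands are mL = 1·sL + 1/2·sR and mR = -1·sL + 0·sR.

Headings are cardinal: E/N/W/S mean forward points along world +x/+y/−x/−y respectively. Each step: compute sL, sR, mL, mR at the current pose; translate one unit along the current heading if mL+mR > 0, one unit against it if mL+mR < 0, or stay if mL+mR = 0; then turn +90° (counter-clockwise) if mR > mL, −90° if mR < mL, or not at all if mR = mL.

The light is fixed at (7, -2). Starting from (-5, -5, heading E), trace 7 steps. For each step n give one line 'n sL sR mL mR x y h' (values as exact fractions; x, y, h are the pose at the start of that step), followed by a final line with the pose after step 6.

0 45/52 45/58 945/754 -45/52 -5 -5 E
1 18/25 90/169 4167/4225 -18/25 -4 -5 S
2 45/97 45/89 12375/17266 -45/97 -4 -6 W
3 90/173 18/25 3807/4325 -90/173 -5 -6 N
4 45/52 45/58 945/754 -45/52 -5 -5 E
5 18/25 90/169 4167/4225 -18/25 -4 -5 S
6 45/97 45/89 12375/17266 -45/97 -4 -6 W
final -5 -6 N

n=0: pose=(-5,-5,E); sL=45/52, sR=45/58; mL=945/754, mR=-45/52; mL+mR=45/116 → advance +1; mR−mL=-3195/1508 → turn -1·90°
n=1: pose=(-4,-5,S); sL=18/25, sR=90/169; mL=4167/4225, mR=-18/25; mL+mR=45/169 → advance +1; mR−mL=-7209/4225 → turn -1·90°
n=2: pose=(-4,-6,W); sL=45/97, sR=45/89; mL=12375/17266, mR=-45/97; mL+mR=45/178 → advance +1; mR−mL=-20385/17266 → turn -1·90°
n=3: pose=(-5,-6,N); sL=90/173, sR=18/25; mL=3807/4325, mR=-90/173; mL+mR=9/25 → advance +1; mR−mL=-6057/4325 → turn -1·90°
n=4: pose=(-5,-5,E); sL=45/52, sR=45/58; mL=945/754, mR=-45/52; mL+mR=45/116 → advance +1; mR−mL=-3195/1508 → turn -1·90°
n=5: pose=(-4,-5,S); sL=18/25, sR=90/169; mL=4167/4225, mR=-18/25; mL+mR=45/169 → advance +1; mR−mL=-7209/4225 → turn -1·90°
n=6: pose=(-4,-6,W); sL=45/97, sR=45/89; mL=12375/17266, mR=-45/97; mL+mR=45/178 → advance +1; mR−mL=-20385/17266 → turn -1·90°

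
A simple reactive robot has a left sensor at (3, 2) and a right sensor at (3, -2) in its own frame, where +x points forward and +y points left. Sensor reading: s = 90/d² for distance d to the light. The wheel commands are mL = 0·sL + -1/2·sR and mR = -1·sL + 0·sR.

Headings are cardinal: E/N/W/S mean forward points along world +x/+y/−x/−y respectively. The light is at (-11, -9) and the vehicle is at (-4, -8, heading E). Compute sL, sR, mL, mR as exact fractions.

90/109 90/101 -45/101 -90/109

left sensor world pos  = (-1, -6); dL² = 109
right sensor world pos = (-1, -10); dR² = 101
sL = 90/109 = 90/109
sR = 90/101 = 90/101
mL = 0·sL + -1/2·sR = -45/101
mR = -1·sL + 0·sR = -90/109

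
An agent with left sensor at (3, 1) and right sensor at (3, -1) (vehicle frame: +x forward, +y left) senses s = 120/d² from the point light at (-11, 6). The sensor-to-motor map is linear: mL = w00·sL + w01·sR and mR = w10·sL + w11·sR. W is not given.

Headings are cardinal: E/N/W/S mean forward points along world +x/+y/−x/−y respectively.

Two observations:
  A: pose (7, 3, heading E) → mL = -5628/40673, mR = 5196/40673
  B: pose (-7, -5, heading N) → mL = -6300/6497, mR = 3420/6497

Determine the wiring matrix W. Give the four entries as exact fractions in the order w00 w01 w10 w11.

-1 1/2 -1/2 1

obs A: pose=(7,3,E) → sL=24/89, sR=120/457, mL=-5628/40673, mR=5196/40673
obs B: pose=(-7,-5,N) → sL=120/73, sR=120/89, mL=-6300/6497, mR=3420/6497
sensor matrix S = [[24/89, 120/457], [120/73, 120/89]]; det S = -17982720/264252481
solve [mL_A; mL_B] = S·[w00; w01] and [mR_A; mR_B] = S·[w10; w11]:
  w00 = -1, w01 = 1/2, w10 = -1/2, w11 = 1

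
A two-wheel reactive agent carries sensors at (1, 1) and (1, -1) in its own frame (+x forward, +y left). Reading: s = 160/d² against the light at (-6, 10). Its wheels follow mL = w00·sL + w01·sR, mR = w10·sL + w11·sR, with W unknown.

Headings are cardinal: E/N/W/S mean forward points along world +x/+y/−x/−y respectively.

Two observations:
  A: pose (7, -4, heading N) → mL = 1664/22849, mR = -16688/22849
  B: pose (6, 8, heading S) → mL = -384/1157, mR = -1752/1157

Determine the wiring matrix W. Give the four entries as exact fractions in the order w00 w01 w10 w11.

1 -1 -1 -1/2

obs A: pose=(7,-4,N) → sL=160/313, sR=32/73, mL=1664/22849, mR=-16688/22849
obs B: pose=(6,8,S) → sL=80/89, sR=16/13, mL=-384/1157, mR=-1752/1157
sensor matrix S = [[160/313, 32/73], [80/89, 16/13]]; det S = 6215680/26436293
solve [mL_A; mL_B] = S·[w00; w01] and [mR_A; mR_B] = S·[w10; w11]:
  w00 = 1, w01 = -1, w10 = -1, w11 = -1/2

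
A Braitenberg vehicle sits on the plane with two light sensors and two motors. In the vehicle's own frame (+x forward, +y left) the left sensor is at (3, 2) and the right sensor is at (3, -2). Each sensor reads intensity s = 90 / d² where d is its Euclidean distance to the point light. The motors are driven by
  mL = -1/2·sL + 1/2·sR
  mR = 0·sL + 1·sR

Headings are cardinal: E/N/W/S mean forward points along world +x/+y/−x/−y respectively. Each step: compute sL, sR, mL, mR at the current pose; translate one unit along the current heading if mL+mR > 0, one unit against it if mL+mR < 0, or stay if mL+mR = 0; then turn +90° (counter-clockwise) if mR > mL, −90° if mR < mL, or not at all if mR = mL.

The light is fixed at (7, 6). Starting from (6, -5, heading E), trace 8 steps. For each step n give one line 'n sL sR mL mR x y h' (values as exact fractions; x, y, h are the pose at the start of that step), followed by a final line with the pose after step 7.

n=0: pose=(6,-5,E); sL=18/17, sR=90/173; mL=-792/2941, mR=90/173; mL+mR=738/2941 → advance +1; mR−mL=2322/2941 → turn +1·90°
n=1: pose=(7,-5,N); sL=45/34, sR=45/34; mL=0, mR=45/34; mL+mR=45/34 → advance +1; mR−mL=45/34 → turn +1·90°
n=2: pose=(7,-4,W); sL=10/17, sR=90/73; mL=400/1241, mR=90/73; mL+mR=1930/1241 → advance +1; mR−mL=1130/1241 → turn +1·90°
n=3: pose=(6,-4,S); sL=9/17, sR=45/89; mL=-18/1513, mR=45/89; mL+mR=747/1513 → advance +1; mR−mL=783/1513 → turn +1·90°
n=4: pose=(6,-5,E); sL=18/17, sR=90/173; mL=-792/2941, mR=90/173; mL+mR=738/2941 → advance +1; mR−mL=2322/2941 → turn +1·90°
n=5: pose=(7,-5,N); sL=45/34, sR=45/34; mL=0, mR=45/34; mL+mR=45/34 → advance +1; mR−mL=45/34 → turn +1·90°
n=6: pose=(7,-4,W); sL=10/17, sR=90/73; mL=400/1241, mR=90/73; mL+mR=1930/1241 → advance +1; mR−mL=1130/1241 → turn +1·90°
n=7: pose=(6,-4,S); sL=9/17, sR=45/89; mL=-18/1513, mR=45/89; mL+mR=747/1513 → advance +1; mR−mL=783/1513 → turn +1·90°

0 18/17 90/173 -792/2941 90/173 6 -5 E
1 45/34 45/34 0 45/34 7 -5 N
2 10/17 90/73 400/1241 90/73 7 -4 W
3 9/17 45/89 -18/1513 45/89 6 -4 S
4 18/17 90/173 -792/2941 90/173 6 -5 E
5 45/34 45/34 0 45/34 7 -5 N
6 10/17 90/73 400/1241 90/73 7 -4 W
7 9/17 45/89 -18/1513 45/89 6 -4 S
final 6 -5 E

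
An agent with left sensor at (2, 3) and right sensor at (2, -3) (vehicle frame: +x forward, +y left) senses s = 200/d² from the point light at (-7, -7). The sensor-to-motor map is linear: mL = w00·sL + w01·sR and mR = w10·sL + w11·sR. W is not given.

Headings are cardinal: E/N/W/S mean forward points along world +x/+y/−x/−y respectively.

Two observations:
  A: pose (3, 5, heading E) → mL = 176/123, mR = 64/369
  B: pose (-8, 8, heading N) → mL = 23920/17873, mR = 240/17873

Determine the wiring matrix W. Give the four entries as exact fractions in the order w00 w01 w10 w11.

obs A: pose=(3,5,E) → sL=200/369, sR=8/9, mL=176/123, mR=64/369
obs B: pose=(-8,8,N) → sL=40/61, sR=200/293, mL=23920/17873, mR=240/17873
sensor matrix S = [[200/369, 8/9], [40/61, 200/293]]; det S = -1404160/6595137
solve [mL_A; mL_B] = S·[w00; w01] and [mR_A; mR_B] = S·[w10; w11]:
  w00 = 1, w01 = 1, w10 = -1/2, w11 = 1/2

1 1 -1/2 1/2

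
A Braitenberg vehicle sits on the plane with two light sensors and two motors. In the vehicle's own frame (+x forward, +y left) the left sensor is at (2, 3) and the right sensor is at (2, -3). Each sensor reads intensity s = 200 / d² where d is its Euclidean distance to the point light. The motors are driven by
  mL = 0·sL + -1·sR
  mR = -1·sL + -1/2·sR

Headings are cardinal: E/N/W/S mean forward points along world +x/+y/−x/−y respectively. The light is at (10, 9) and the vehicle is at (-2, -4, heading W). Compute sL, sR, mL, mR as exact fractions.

50/113 25/37 -25/37 -6525/8362

left sensor world pos  = (-4, -7); dL² = 452
right sensor world pos = (-4, -1); dR² = 296
sL = 200/452 = 50/113
sR = 200/296 = 25/37
mL = 0·sL + -1·sR = -25/37
mR = -1·sL + -1/2·sR = -6525/8362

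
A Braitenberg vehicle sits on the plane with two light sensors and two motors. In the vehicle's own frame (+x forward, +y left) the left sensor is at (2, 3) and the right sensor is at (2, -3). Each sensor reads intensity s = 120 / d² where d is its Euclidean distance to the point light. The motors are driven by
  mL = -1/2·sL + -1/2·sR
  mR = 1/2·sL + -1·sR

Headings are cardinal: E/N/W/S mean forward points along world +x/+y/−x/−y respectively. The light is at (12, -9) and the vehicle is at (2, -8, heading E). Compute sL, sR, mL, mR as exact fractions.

left sensor world pos  = (4, -5); dL² = 80
right sensor world pos = (4, -11); dR² = 68
sL = 120/80 = 3/2
sR = 120/68 = 30/17
mL = -1/2·sL + -1/2·sR = -111/68
mR = 1/2·sL + -1·sR = -69/68

3/2 30/17 -111/68 -69/68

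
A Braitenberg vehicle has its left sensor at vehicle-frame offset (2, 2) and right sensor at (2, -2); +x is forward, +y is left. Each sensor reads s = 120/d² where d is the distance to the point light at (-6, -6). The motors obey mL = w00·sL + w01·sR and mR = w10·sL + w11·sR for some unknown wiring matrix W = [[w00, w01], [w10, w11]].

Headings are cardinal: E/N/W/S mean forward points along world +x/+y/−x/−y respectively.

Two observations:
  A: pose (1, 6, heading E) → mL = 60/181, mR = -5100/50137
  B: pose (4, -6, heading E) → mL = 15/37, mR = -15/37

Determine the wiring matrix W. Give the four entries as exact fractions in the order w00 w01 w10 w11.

0 1/2 -1 1/2

obs A: pose=(1,6,E) → sL=120/277, sR=120/181, mL=60/181, mR=-5100/50137
obs B: pose=(4,-6,E) → sL=30/37, sR=30/37, mL=15/37, mR=-15/37
sensor matrix S = [[120/277, 120/181], [30/37, 30/37]]; det S = -345600/1855069
solve [mL_A; mL_B] = S·[w00; w01] and [mR_A; mR_B] = S·[w10; w11]:
  w00 = 0, w01 = 1/2, w10 = -1, w11 = 1/2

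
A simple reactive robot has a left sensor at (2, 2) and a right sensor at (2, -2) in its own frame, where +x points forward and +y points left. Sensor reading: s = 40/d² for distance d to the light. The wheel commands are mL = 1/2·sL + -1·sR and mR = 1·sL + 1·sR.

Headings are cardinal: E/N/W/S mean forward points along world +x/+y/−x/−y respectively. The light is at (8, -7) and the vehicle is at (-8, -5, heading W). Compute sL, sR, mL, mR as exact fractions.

10/81 2/17 -77/1377 332/1377

left sensor world pos  = (-10, -7); dL² = 324
right sensor world pos = (-10, -3); dR² = 340
sL = 40/324 = 10/81
sR = 40/340 = 2/17
mL = 1/2·sL + -1·sR = -77/1377
mR = 1·sL + 1·sR = 332/1377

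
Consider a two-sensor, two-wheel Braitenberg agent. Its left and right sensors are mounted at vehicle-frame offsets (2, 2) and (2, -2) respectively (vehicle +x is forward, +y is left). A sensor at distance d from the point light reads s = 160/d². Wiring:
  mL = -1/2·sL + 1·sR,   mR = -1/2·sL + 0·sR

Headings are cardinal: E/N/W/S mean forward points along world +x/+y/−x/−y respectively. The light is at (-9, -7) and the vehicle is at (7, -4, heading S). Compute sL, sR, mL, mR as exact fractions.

32/65 160/197 7248/12805 -16/65

left sensor world pos  = (9, -6); dL² = 325
right sensor world pos = (5, -6); dR² = 197
sL = 160/325 = 32/65
sR = 160/197 = 160/197
mL = -1/2·sL + 1·sR = 7248/12805
mR = -1/2·sL + 0·sR = -16/65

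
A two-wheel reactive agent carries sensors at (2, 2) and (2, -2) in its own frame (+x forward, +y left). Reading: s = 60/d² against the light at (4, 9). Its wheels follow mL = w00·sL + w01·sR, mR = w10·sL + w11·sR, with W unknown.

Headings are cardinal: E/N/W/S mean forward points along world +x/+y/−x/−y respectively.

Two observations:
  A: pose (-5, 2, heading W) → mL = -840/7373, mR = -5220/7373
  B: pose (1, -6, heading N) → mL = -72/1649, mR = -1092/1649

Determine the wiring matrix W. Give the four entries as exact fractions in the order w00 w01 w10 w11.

obs A: pose=(-5,2,W) → sL=30/101, sR=30/73, mL=-840/7373, mR=-5220/7373
obs B: pose=(1,-6,N) → sL=30/97, sR=6/17, mL=-72/1649, mR=-1092/1649
sensor matrix S = [[30/101, 30/73], [30/97, 6/17]]; det S = -270720/12158077
solve [mL_A; mL_B] = S·[w00; w01] and [mR_A; mR_B] = S·[w10; w11]:
  w00 = 1, w01 = -1, w10 = -1, w11 = -1

1 -1 -1 -1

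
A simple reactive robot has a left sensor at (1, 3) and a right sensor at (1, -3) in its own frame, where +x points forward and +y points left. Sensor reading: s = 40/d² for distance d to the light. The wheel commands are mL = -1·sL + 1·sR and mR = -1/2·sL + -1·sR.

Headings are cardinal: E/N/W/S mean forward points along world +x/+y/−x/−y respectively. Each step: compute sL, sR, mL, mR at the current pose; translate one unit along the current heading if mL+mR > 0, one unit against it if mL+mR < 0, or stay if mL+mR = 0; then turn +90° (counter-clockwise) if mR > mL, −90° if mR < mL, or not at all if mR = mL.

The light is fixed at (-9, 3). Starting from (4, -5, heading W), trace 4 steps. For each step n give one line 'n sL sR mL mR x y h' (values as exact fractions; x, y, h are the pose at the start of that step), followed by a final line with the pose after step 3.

0 8/53 40/169 768/8957 -2796/8957 4 -5 W
1 4/17 20/169 -336/2873 -678/2873 5 -5 N
2 40/261 40/369 -160/3567 -220/1189 5 -6 E
3 10/89 1/5 39/445 -114/445 4 -6 S
final 4 -5 W

n=0: pose=(4,-5,W); sL=8/53, sR=40/169; mL=768/8957, mR=-2796/8957; mL+mR=-12/53 → advance -1; mR−mL=-3564/8957 → turn -1·90°
n=1: pose=(5,-5,N); sL=4/17, sR=20/169; mL=-336/2873, mR=-678/2873; mL+mR=-6/17 → advance -1; mR−mL=-342/2873 → turn -1·90°
n=2: pose=(5,-6,E); sL=40/261, sR=40/369; mL=-160/3567, mR=-220/1189; mL+mR=-20/87 → advance -1; mR−mL=-500/3567 → turn -1·90°
n=3: pose=(4,-6,S); sL=10/89, sR=1/5; mL=39/445, mR=-114/445; mL+mR=-15/89 → advance -1; mR−mL=-153/445 → turn -1·90°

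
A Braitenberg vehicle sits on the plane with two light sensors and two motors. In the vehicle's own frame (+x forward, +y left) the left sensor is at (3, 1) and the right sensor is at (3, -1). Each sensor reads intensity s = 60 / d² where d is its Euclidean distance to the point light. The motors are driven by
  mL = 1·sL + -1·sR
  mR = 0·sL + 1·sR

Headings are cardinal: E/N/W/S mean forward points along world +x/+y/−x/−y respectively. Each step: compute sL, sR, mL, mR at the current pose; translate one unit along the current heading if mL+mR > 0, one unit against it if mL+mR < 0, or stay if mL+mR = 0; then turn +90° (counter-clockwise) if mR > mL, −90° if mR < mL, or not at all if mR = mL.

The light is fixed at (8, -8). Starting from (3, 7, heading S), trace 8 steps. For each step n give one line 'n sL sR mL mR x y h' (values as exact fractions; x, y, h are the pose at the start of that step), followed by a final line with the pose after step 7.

0 3/8 1/3 1/24 1/3 3 7 S
1 60/229 60/173 -3360/39617 60/173 3 6 E
2 30/157 30/149 -240/23393 30/149 4 6 N
3 12/49 12/61 144/2989 12/61 4 7 W
4 3/8 1/3 1/24 1/3 3 7 S
5 60/229 60/173 -3360/39617 60/173 3 6 E
6 30/157 30/149 -240/23393 30/149 4 6 N
7 12/49 12/61 144/2989 12/61 4 7 W
final 3 7 S

n=0: pose=(3,7,S); sL=3/8, sR=1/3; mL=1/24, mR=1/3; mL+mR=3/8 → advance +1; mR−mL=7/24 → turn +1·90°
n=1: pose=(3,6,E); sL=60/229, sR=60/173; mL=-3360/39617, mR=60/173; mL+mR=60/229 → advance +1; mR−mL=17100/39617 → turn +1·90°
n=2: pose=(4,6,N); sL=30/157, sR=30/149; mL=-240/23393, mR=30/149; mL+mR=30/157 → advance +1; mR−mL=4950/23393 → turn +1·90°
n=3: pose=(4,7,W); sL=12/49, sR=12/61; mL=144/2989, mR=12/61; mL+mR=12/49 → advance +1; mR−mL=444/2989 → turn +1·90°
n=4: pose=(3,7,S); sL=3/8, sR=1/3; mL=1/24, mR=1/3; mL+mR=3/8 → advance +1; mR−mL=7/24 → turn +1·90°
n=5: pose=(3,6,E); sL=60/229, sR=60/173; mL=-3360/39617, mR=60/173; mL+mR=60/229 → advance +1; mR−mL=17100/39617 → turn +1·90°
n=6: pose=(4,6,N); sL=30/157, sR=30/149; mL=-240/23393, mR=30/149; mL+mR=30/157 → advance +1; mR−mL=4950/23393 → turn +1·90°
n=7: pose=(4,7,W); sL=12/49, sR=12/61; mL=144/2989, mR=12/61; mL+mR=12/49 → advance +1; mR−mL=444/2989 → turn +1·90°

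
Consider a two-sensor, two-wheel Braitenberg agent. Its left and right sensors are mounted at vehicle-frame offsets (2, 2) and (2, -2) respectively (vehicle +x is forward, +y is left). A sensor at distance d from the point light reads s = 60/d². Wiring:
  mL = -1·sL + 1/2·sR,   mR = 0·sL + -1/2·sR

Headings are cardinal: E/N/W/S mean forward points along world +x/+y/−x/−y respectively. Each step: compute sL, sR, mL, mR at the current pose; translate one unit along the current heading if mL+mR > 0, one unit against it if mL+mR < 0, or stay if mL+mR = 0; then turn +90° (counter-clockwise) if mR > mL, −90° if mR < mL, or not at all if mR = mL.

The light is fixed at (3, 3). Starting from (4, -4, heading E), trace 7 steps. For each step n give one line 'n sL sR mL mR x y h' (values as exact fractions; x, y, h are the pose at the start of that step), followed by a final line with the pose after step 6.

n=0: pose=(4,-4,E); sL=30/17, sR=2/3; mL=-73/51, mR=-1/3; mL+mR=-30/17 → advance -1; mR−mL=56/51 → turn +1·90°
n=1: pose=(3,-4,N); sL=60/29, sR=60/29; mL=-30/29, mR=-30/29; mL+mR=-60/29 → advance -1; mR−mL=0 → turn +0·90°
n=2: pose=(3,-5,N); sL=3/2, sR=3/2; mL=-3/4, mR=-3/4; mL+mR=-3/2 → advance -1; mR−mL=0 → turn +0·90°
n=3: pose=(3,-6,N); sL=60/53, sR=60/53; mL=-30/53, mR=-30/53; mL+mR=-60/53 → advance -1; mR−mL=0 → turn +0·90°
n=4: pose=(3,-7,N); sL=15/17, sR=15/17; mL=-15/34, mR=-15/34; mL+mR=-15/17 → advance -1; mR−mL=0 → turn +0·90°
n=5: pose=(3,-8,N); sL=12/17, sR=12/17; mL=-6/17, mR=-6/17; mL+mR=-12/17 → advance -1; mR−mL=0 → turn +0·90°
n=6: pose=(3,-9,N); sL=15/26, sR=15/26; mL=-15/52, mR=-15/52; mL+mR=-15/26 → advance -1; mR−mL=0 → turn +0·90°

0 30/17 2/3 -73/51 -1/3 4 -4 E
1 60/29 60/29 -30/29 -30/29 3 -4 N
2 3/2 3/2 -3/4 -3/4 3 -5 N
3 60/53 60/53 -30/53 -30/53 3 -6 N
4 15/17 15/17 -15/34 -15/34 3 -7 N
5 12/17 12/17 -6/17 -6/17 3 -8 N
6 15/26 15/26 -15/52 -15/52 3 -9 N
final 3 -10 N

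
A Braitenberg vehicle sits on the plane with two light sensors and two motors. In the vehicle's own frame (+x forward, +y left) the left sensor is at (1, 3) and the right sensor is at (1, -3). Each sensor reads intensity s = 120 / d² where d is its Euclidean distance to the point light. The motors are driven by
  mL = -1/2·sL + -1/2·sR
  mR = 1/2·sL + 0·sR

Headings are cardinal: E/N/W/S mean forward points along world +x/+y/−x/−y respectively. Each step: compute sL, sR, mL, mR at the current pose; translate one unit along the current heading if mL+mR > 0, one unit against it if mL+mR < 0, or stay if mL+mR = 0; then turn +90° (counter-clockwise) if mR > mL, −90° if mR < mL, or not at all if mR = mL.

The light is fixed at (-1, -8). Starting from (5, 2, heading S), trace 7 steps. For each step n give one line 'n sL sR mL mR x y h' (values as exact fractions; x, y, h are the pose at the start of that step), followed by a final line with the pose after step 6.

n=0: pose=(5,2,S); sL=20/27, sR=4/3; mL=-28/27, mR=10/27; mL+mR=-2/3 → advance -1; mR−mL=38/27 → turn +1·90°
n=1: pose=(5,3,E); sL=24/49, sR=120/113; mL=-4296/5537, mR=12/49; mL+mR=-60/113 → advance -1; mR−mL=5652/5537 → turn +1·90°
n=2: pose=(4,3,N); sL=30/37, sR=15/26; mL=-1335/1924, mR=15/37; mL+mR=-15/52 → advance -1; mR−mL=2115/1924 → turn +1·90°
n=3: pose=(4,2,W); sL=24/13, sR=24/37; mL=-600/481, mR=12/13; mL+mR=-12/37 → advance -1; mR−mL=1044/481 → turn +1·90°
n=4: pose=(5,2,S); sL=20/27, sR=4/3; mL=-28/27, mR=10/27; mL+mR=-2/3 → advance -1; mR−mL=38/27 → turn +1·90°
n=5: pose=(5,3,E); sL=24/49, sR=120/113; mL=-4296/5537, mR=12/49; mL+mR=-60/113 → advance -1; mR−mL=5652/5537 → turn +1·90°
n=6: pose=(4,3,N); sL=30/37, sR=15/26; mL=-1335/1924, mR=15/37; mL+mR=-15/52 → advance -1; mR−mL=2115/1924 → turn +1·90°

0 20/27 4/3 -28/27 10/27 5 2 S
1 24/49 120/113 -4296/5537 12/49 5 3 E
2 30/37 15/26 -1335/1924 15/37 4 3 N
3 24/13 24/37 -600/481 12/13 4 2 W
4 20/27 4/3 -28/27 10/27 5 2 S
5 24/49 120/113 -4296/5537 12/49 5 3 E
6 30/37 15/26 -1335/1924 15/37 4 3 N
final 4 2 W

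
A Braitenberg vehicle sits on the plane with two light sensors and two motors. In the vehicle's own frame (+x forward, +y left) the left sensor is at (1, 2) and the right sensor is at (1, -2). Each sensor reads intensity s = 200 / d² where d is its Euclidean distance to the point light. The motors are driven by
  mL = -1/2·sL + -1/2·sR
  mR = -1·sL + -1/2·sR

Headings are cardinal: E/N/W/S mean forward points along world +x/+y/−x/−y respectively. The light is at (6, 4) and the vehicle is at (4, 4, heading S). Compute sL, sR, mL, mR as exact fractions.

left sensor world pos  = (6, 3); dL² = 1
right sensor world pos = (2, 3); dR² = 17
sL = 200/1 = 200
sR = 200/17 = 200/17
mL = -1/2·sL + -1/2·sR = -1800/17
mR = -1·sL + -1/2·sR = -3500/17

200 200/17 -1800/17 -3500/17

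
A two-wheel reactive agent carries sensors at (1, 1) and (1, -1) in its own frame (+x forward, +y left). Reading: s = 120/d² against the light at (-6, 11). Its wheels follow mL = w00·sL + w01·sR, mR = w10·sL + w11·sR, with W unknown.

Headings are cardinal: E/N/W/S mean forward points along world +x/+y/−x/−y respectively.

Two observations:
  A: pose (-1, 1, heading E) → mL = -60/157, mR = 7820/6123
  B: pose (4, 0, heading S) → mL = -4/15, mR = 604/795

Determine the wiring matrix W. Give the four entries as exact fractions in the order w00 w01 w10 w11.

0 -1/2 1/2 1

obs A: pose=(-1,1,E) → sL=40/39, sR=120/157, mL=-60/157, mR=7820/6123
obs B: pose=(4,0,S) → sL=24/53, sR=8/15, mL=-4/15, mR=604/795
sensor matrix S = [[40/39, 120/157], [24/53, 8/15]]; det S = 195584/973557
solve [mL_A; mL_B] = S·[w00; w01] and [mR_A; mR_B] = S·[w10; w11]:
  w00 = 0, w01 = -1/2, w10 = 1/2, w11 = 1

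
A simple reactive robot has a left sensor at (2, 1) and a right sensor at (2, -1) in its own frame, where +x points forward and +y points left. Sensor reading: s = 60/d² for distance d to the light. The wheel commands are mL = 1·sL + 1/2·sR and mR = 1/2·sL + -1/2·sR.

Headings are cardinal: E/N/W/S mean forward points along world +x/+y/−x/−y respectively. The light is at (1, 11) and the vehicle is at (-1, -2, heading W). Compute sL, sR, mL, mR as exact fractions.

15/53 3/8 399/848 -39/848

left sensor world pos  = (-3, -3); dL² = 212
right sensor world pos = (-3, -1); dR² = 160
sL = 60/212 = 15/53
sR = 60/160 = 3/8
mL = 1·sL + 1/2·sR = 399/848
mR = 1/2·sL + -1/2·sR = -39/848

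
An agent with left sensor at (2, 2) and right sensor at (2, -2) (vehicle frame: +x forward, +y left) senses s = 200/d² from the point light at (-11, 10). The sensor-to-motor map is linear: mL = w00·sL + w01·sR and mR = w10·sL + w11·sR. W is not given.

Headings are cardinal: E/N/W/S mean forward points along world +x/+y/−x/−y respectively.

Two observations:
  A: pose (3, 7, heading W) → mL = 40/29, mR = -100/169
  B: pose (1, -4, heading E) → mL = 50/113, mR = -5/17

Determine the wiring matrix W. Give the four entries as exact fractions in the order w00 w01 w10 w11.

obs A: pose=(3,7,W) → sL=200/169, sR=40/29, mL=40/29, mR=-100/169
obs B: pose=(1,-4,E) → sL=10/17, sR=50/113, mL=50/113, mR=-5/17
sensor matrix S = [[200/169, 40/29], [10/17, 50/113]]; det S = -2708800/9414821
solve [mL_A; mL_B] = S·[w00; w01] and [mR_A; mR_B] = S·[w10; w11]:
  w00 = 0, w01 = 1, w10 = -1/2, w11 = 0

0 1 -1/2 0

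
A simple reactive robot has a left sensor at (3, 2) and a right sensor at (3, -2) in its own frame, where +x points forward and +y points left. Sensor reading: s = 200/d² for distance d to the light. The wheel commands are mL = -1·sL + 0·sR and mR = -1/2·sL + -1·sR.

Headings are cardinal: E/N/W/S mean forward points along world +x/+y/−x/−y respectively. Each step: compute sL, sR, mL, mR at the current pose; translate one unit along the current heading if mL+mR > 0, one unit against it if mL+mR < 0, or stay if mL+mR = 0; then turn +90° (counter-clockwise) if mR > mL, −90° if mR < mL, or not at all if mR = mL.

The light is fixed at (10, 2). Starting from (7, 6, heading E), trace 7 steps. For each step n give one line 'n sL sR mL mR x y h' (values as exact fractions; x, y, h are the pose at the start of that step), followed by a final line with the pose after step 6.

0 50/9 50 -50/9 -475/9 7 6 E
1 40 200/37 -40 -940/37 6 6 S
2 4 20 -4 -22 6 7 E
3 200/13 200/53 -200/13 -7900/689 5 7 S
4 50/17 10 -50/17 -195/17 5 8 E
5 8 200/73 -8 -492/73 4 8 S
6 20/9 100/17 -20/9 -1070/153 4 9 E
final 3 9 S

n=0: pose=(7,6,E); sL=50/9, sR=50; mL=-50/9, mR=-475/9; mL+mR=-175/3 → advance -1; mR−mL=-425/9 → turn -1·90°
n=1: pose=(6,6,S); sL=40, sR=200/37; mL=-40, mR=-940/37; mL+mR=-2420/37 → advance -1; mR−mL=540/37 → turn +1·90°
n=2: pose=(6,7,E); sL=4, sR=20; mL=-4, mR=-22; mL+mR=-26 → advance -1; mR−mL=-18 → turn -1·90°
n=3: pose=(5,7,S); sL=200/13, sR=200/53; mL=-200/13, mR=-7900/689; mL+mR=-18500/689 → advance -1; mR−mL=2700/689 → turn +1·90°
n=4: pose=(5,8,E); sL=50/17, sR=10; mL=-50/17, mR=-195/17; mL+mR=-245/17 → advance -1; mR−mL=-145/17 → turn -1·90°
n=5: pose=(4,8,S); sL=8, sR=200/73; mL=-8, mR=-492/73; mL+mR=-1076/73 → advance -1; mR−mL=92/73 → turn +1·90°
n=6: pose=(4,9,E); sL=20/9, sR=100/17; mL=-20/9, mR=-1070/153; mL+mR=-470/51 → advance -1; mR−mL=-730/153 → turn -1·90°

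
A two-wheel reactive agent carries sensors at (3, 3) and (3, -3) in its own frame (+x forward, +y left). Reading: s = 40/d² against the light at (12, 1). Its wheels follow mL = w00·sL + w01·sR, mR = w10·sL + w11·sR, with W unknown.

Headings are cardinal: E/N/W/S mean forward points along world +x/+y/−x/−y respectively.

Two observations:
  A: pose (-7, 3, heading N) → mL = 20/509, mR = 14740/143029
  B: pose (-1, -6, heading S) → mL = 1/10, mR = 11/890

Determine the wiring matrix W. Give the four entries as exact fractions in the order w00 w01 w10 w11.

obs A: pose=(-7,3,N) → sL=40/509, sR=40/281, mL=20/509, mR=14740/143029
obs B: pose=(-1,-6,S) → sL=1/5, sR=10/89, mL=1/10, mR=11/890
sensor matrix S = [[40/509, 40/281], [1/5, 10/89]]; det S = -250008/12729581
solve [mL_A; mL_B] = S·[w00; w01] and [mR_A; mR_B] = S·[w10; w11]:
  w00 = 1/2, w01 = 0, w10 = -1/2, w11 = 1

1/2 0 -1/2 1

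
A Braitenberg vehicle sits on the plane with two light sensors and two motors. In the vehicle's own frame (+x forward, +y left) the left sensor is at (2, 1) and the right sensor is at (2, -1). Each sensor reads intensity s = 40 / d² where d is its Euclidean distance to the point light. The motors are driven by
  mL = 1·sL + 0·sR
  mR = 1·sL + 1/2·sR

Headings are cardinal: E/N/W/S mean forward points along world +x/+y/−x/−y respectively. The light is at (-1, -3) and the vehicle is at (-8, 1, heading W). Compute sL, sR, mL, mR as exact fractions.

left sensor world pos  = (-10, 0); dL² = 90
right sensor world pos = (-10, 2); dR² = 106
sL = 40/90 = 4/9
sR = 40/106 = 20/53
mL = 1·sL + 0·sR = 4/9
mR = 1·sL + 1/2·sR = 302/477

4/9 20/53 4/9 302/477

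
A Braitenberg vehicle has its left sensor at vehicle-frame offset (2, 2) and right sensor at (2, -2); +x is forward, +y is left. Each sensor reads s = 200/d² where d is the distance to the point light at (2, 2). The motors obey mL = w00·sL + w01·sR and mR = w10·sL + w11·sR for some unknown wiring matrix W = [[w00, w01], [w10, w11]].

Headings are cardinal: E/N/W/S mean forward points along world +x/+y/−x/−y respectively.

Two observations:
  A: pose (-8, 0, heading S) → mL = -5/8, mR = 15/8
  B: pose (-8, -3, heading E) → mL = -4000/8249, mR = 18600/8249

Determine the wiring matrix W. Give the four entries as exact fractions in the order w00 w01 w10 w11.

obs A: pose=(-8,0,S) → sL=5/2, sR=5/4, mL=-5/8, mR=15/8
obs B: pose=(-8,-3,E) → sL=200/73, sR=200/113, mL=-4000/8249, mR=18600/8249
sensor matrix S = [[5/2, 5/4], [200/73, 200/113]]; det S = 8250/8249
solve [mL_A; mL_B] = S·[w00; w01] and [mR_A; mR_B] = S·[w10; w11]:
  w00 = -1/2, w01 = 1/2, w10 = 1/2, w11 = 1/2

-1/2 1/2 1/2 1/2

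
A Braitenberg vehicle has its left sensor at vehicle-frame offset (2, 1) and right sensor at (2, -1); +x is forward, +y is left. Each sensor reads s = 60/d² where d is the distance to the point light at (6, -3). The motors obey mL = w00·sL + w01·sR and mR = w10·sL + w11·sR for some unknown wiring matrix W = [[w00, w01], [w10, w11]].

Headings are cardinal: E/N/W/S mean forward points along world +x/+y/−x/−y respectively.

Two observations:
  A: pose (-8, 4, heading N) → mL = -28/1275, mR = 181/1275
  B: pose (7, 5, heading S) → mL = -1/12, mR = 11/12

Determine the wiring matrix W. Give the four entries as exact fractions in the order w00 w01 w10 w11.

1/2 -1/2 -1/2 1

obs A: pose=(-8,4,N) → sL=10/51, sR=6/25, mL=-28/1275, mR=181/1275
obs B: pose=(7,5,S) → sL=3/2, sR=5/3, mL=-1/12, mR=11/12
sensor matrix S = [[10/51, 6/25], [3/2, 5/3]]; det S = -127/3825
solve [mL_A; mL_B] = S·[w00; w01] and [mR_A; mR_B] = S·[w10; w11]:
  w00 = 1/2, w01 = -1/2, w10 = -1/2, w11 = 1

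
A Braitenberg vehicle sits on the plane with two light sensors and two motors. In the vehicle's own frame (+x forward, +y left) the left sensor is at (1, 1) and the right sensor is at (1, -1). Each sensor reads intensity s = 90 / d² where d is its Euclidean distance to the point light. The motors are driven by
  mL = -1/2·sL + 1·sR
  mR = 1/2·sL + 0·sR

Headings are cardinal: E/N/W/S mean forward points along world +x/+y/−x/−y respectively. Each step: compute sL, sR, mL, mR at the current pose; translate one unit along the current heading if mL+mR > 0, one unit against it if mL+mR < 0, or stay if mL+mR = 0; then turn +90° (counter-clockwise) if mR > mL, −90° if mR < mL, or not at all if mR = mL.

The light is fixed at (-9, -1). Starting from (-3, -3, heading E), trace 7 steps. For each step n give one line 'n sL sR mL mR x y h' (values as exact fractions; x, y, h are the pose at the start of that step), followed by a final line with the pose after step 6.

0 9/5 45/29 189/290 9/10 -3 -3 E
1 90/37 18/13 81/481 45/37 -2 -3 N
2 9/4 5/2 11/8 9/8 -2 -2 W
3 18/5 90/49 9/245 9/5 -3 -2 N
4 45/13 45/13 45/26 45/26 -3 -1 W
5 90/17 90/17 45/17 45/17 -4 -1 W
6 9 9 9/2 9/2 -5 -1 W
final -6 -1 W

n=0: pose=(-3,-3,E); sL=9/5, sR=45/29; mL=189/290, mR=9/10; mL+mR=45/29 → advance +1; mR−mL=36/145 → turn +1·90°
n=1: pose=(-2,-3,N); sL=90/37, sR=18/13; mL=81/481, mR=45/37; mL+mR=18/13 → advance +1; mR−mL=504/481 → turn +1·90°
n=2: pose=(-2,-2,W); sL=9/4, sR=5/2; mL=11/8, mR=9/8; mL+mR=5/2 → advance +1; mR−mL=-1/4 → turn -1·90°
n=3: pose=(-3,-2,N); sL=18/5, sR=90/49; mL=9/245, mR=9/5; mL+mR=90/49 → advance +1; mR−mL=432/245 → turn +1·90°
n=4: pose=(-3,-1,W); sL=45/13, sR=45/13; mL=45/26, mR=45/26; mL+mR=45/13 → advance +1; mR−mL=0 → turn +0·90°
n=5: pose=(-4,-1,W); sL=90/17, sR=90/17; mL=45/17, mR=45/17; mL+mR=90/17 → advance +1; mR−mL=0 → turn +0·90°
n=6: pose=(-5,-1,W); sL=9, sR=9; mL=9/2, mR=9/2; mL+mR=9 → advance +1; mR−mL=0 → turn +0·90°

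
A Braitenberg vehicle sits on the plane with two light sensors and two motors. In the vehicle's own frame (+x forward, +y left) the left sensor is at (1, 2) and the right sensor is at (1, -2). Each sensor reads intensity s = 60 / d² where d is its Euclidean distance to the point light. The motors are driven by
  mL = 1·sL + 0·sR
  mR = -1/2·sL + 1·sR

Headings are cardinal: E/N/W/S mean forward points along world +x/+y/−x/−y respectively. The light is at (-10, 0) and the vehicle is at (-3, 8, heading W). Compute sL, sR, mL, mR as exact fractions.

5/6 15/34 5/6 5/204

left sensor world pos  = (-4, 6); dL² = 72
right sensor world pos = (-4, 10); dR² = 136
sL = 60/72 = 5/6
sR = 60/136 = 15/34
mL = 1·sL + 0·sR = 5/6
mR = -1/2·sL + 1·sR = 5/204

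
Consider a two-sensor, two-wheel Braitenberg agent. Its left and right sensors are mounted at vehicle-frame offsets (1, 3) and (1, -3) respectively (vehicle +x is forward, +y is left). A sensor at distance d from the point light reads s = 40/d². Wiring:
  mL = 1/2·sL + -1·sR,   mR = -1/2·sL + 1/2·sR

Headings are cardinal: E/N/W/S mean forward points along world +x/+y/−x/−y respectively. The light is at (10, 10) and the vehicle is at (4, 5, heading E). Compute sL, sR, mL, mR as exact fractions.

40/29 40/89 620/2581 -1200/2581

left sensor world pos  = (5, 8); dL² = 29
right sensor world pos = (5, 2); dR² = 89
sL = 40/29 = 40/29
sR = 40/89 = 40/89
mL = 1/2·sL + -1·sR = 620/2581
mR = -1/2·sL + 1/2·sR = -1200/2581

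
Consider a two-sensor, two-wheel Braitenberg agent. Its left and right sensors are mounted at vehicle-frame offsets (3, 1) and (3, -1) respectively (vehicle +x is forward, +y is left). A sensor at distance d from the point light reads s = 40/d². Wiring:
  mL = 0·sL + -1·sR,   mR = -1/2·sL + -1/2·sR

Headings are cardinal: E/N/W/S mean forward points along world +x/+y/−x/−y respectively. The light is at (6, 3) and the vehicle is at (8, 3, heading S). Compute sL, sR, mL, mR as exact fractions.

20/9 4 -4 -28/9

left sensor world pos  = (9, 0); dL² = 18
right sensor world pos = (7, 0); dR² = 10
sL = 40/18 = 20/9
sR = 40/10 = 4
mL = 0·sL + -1·sR = -4
mR = -1/2·sL + -1/2·sR = -28/9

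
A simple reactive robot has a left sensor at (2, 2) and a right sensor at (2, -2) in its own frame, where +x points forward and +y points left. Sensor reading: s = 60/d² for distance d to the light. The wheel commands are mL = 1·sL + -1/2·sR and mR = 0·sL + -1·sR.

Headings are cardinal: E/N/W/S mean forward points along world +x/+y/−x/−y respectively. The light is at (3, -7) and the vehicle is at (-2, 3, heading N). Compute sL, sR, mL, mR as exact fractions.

left sensor world pos  = (-4, 5); dL² = 193
right sensor world pos = (0, 5); dR² = 153
sL = 60/193 = 60/193
sR = 60/153 = 20/51
mL = 1·sL + -1/2·sR = 1130/9843
mR = 0·sL + -1·sR = -20/51

60/193 20/51 1130/9843 -20/51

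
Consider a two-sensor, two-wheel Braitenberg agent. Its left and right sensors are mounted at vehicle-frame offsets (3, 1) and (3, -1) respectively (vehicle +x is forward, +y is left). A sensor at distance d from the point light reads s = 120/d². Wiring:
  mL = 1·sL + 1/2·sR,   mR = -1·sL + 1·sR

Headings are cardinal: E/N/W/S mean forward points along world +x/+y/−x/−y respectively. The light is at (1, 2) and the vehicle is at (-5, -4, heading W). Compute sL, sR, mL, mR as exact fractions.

12/13 60/53 1026/689 144/689

left sensor world pos  = (-8, -5); dL² = 130
right sensor world pos = (-8, -3); dR² = 106
sL = 120/130 = 12/13
sR = 120/106 = 60/53
mL = 1·sL + 1/2·sR = 1026/689
mR = -1·sL + 1·sR = 144/689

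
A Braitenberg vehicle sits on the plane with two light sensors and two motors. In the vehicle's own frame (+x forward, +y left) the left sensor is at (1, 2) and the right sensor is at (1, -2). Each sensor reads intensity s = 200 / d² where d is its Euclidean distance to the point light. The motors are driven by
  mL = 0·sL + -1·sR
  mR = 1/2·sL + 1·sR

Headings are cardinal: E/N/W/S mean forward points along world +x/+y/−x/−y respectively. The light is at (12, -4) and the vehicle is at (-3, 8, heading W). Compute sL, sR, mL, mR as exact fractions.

50/89 50/113 -50/113 7275/10057

left sensor world pos  = (-4, 6); dL² = 356
right sensor world pos = (-4, 10); dR² = 452
sL = 200/356 = 50/89
sR = 200/452 = 50/113
mL = 0·sL + -1·sR = -50/113
mR = 1/2·sL + 1·sR = 7275/10057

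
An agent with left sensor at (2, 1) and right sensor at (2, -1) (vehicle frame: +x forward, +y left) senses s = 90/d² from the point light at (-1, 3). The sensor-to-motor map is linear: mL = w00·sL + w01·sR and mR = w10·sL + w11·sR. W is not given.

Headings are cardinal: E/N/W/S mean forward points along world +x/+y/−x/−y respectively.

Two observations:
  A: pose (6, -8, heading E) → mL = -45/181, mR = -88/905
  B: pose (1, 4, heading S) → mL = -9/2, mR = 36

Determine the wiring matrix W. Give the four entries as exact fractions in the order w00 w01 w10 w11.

-1/2 0 -1 1

obs A: pose=(6,-8,E) → sL=90/181, sR=2/5, mL=-45/181, mR=-88/905
obs B: pose=(1,4,S) → sL=9, sR=45, mL=-9/2, mR=36
sensor matrix S = [[90/181, 2/5], [9, 45]]; det S = 16992/905
solve [mL_A; mL_B] = S·[w00; w01] and [mR_A; mR_B] = S·[w10; w11]:
  w00 = -1/2, w01 = 0, w10 = -1, w11 = 1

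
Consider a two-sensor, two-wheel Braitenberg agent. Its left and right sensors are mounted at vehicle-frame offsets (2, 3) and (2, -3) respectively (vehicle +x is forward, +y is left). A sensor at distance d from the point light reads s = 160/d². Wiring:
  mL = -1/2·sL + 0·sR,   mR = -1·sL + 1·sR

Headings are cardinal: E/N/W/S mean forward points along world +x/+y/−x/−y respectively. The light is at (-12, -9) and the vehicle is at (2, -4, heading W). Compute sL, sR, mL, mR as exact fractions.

40/37 10/13 -20/37 -150/481

left sensor world pos  = (0, -7); dL² = 148
right sensor world pos = (0, -1); dR² = 208
sL = 160/148 = 40/37
sR = 160/208 = 10/13
mL = -1/2·sL + 0·sR = -20/37
mR = -1·sL + 1·sR = -150/481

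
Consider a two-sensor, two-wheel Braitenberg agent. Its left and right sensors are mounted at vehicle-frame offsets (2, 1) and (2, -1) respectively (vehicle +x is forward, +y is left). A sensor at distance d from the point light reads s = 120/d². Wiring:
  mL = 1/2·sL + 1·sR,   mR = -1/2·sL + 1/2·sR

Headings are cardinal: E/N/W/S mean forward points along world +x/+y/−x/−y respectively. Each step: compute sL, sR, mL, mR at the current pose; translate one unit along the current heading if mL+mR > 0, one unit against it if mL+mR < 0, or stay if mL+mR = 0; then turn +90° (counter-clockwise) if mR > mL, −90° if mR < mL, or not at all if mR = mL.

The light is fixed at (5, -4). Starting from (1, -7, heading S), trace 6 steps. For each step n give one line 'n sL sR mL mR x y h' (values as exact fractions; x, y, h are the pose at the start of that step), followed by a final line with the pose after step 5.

n=0: pose=(1,-7,S); sL=60/17, sR=12/5; mL=354/85, mR=-48/85; mL+mR=18/5 → advance +1; mR−mL=-402/85 → turn -1·90°
n=1: pose=(1,-8,W); sL=120/61, sR=8/3; mL=668/183, mR=64/183; mL+mR=4 → advance +1; mR−mL=-604/183 → turn -1·90°
n=2: pose=(0,-8,N); sL=3, sR=6; mL=15/2, mR=3/2; mL+mR=9 → advance +1; mR−mL=-6 → turn -1·90°
n=3: pose=(0,-7,E); sL=120/13, sR=24/5; mL=612/65, mR=-144/65; mL+mR=36/5 → advance +1; mR−mL=-756/65 → turn -1·90°
n=4: pose=(1,-7,S); sL=60/17, sR=12/5; mL=354/85, mR=-48/85; mL+mR=18/5 → advance +1; mR−mL=-402/85 → turn -1·90°
n=5: pose=(1,-8,W); sL=120/61, sR=8/3; mL=668/183, mR=64/183; mL+mR=4 → advance +1; mR−mL=-604/183 → turn -1·90°

0 60/17 12/5 354/85 -48/85 1 -7 S
1 120/61 8/3 668/183 64/183 1 -8 W
2 3 6 15/2 3/2 0 -8 N
3 120/13 24/5 612/65 -144/65 0 -7 E
4 60/17 12/5 354/85 -48/85 1 -7 S
5 120/61 8/3 668/183 64/183 1 -8 W
final 0 -8 N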